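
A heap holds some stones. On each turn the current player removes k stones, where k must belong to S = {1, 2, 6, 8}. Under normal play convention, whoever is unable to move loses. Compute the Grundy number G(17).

n :  0  1  2  3  4  5  6  7  8  9 10 11 12 13 14 15 16 17
G :  0  1  2  0  1  2  3  0  1  2  0  1  2  3  0  1  2  0

0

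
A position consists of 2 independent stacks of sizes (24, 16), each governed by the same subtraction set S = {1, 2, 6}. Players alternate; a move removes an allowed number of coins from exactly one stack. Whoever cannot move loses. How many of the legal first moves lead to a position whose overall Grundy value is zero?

All stacks use S = {1, 2, 6}:
n :  0  1  2  3  4  5  6  7  8  9 10 11 12 13 14 15 16 17 18 19 20 21 22 23 24
G :  0  1  2  0  1  2  3  0  1  2  0  1  2  3  0  1  2  0  1  2  3  0  1  2  0
Stack A: G(24) = 0.
Stack B: G(16) = 2.
Combined Grundy value = 0 ⊕ 2 = 2.
A winning move leaves total XOR = 0, i.e. changes one component's Grundy value g to g ⊕ X where X is the current total.
Stack A: need g' = 0⊕2 = 2. Options: 24−1→G=2, 24−2→G=1, 24−6→G=1. Hits: 1.
Stack B: need g' = 2⊕2 = 0. Options: 16−1→G=1, 16−2→G=0, 16−6→G=0. Hits: 2.

3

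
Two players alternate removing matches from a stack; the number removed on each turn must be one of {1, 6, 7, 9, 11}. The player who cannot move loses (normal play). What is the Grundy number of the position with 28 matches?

n :  0  1  2  3  4  5  6  7  8  9 10 11 12 13 14 15 16 17 18 19 20 21 22 23 24 25 26 27 28
G :  0  1  0  1  0  1  2  3  2  3  2  3  0  1  0  1  0  1  2  3  2  3  2  3  0  1  0  1  0

0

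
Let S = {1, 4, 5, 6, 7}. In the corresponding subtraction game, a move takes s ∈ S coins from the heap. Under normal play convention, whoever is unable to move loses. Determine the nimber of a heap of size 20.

0

G(0) = 0
G(1) = mex{0} = 1
G(2) = mex{1} = 0
G(3) = mex{0} = 1
G(4) = mex{1,0} = 2
G(5) = mex{2,1,0} = 3
G(6) = mex{3,0,1,0} = 2
G(7) = mex{2,1,0,1,0} = 3
G(8) = mex{3,2,1,0,1} = 4
G(9) = mex{4,3,2,1,0} = 5
G(10) = mex{5,2,3,2,1} = 0
G(11) = mex{0,3,2,3,2} = 1
G(12) = mex{1,4,3,2,3} = 0
G(13) = mex{0,5,4,3,2} = 1
G(14) = mex{1,0,5,4,3} = 2
G(15) = mex{2,1,0,5,4} = 3
G(16) = mex{3,0,1,0,5} = 2
G(17) = mex{2,1,0,1,0} = 3
G(18) = mex{3,2,1,0,1} = 4
G(19) = mex{4,3,2,1,0} = 5
G(20) = mex{5,2,3,2,1} = 0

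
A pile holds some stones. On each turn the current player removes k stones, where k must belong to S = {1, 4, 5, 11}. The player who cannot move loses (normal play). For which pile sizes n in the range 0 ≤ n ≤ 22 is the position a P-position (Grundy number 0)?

0, 2, 8, 10, 16, 18

G(0) = 0
G(1) = mex{0} = 1
G(2) = mex{1} = 0
G(3) = mex{0} = 1
G(4) = mex{1,0} = 2
G(5) = mex{2,1,0} = 3
G(6) = mex{3,0,1} = 2
G(7) = mex{2,1,0} = 3
G(8) = mex{3,2,1} = 0
G(9) = mex{0,3,2} = 1
G(10) = mex{1,2,3} = 0
G(11) = mex{0,3,2,0} = 1
G(12) = mex{1,0,3,1} = 2
G(13) = mex{2,1,0,0} = 3
G(14) = mex{3,0,1,1} = 2
G(15) = mex{2,1,0,2} = 3
G(16) = mex{3,2,1,3} = 0
G(17) = mex{0,3,2,2} = 1
G(18) = mex{1,2,3,3} = 0
G(19) = mex{0,3,2,0} = 1
G(20) = mex{1,0,3,1} = 2
G(21) = mex{2,1,0,0} = 3
G(22) = mex{3,0,1,1} = 2
P-positions are exactly the n with G(n) = 0.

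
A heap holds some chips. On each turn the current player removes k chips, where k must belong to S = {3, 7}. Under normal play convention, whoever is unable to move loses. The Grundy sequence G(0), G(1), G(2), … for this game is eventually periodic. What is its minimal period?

10

G(0) = 0
G(1) = mex{} = 0
G(2) = mex{} = 0
G(3) = mex{0} = 1
G(4) = mex{0} = 1
G(5) = mex{0} = 1
G(6) = mex{1} = 0
G(7) = mex{1,0} = 2
G(8) = mex{1,0} = 2
G(9) = mex{0,0} = 1
G(10) = mex{2,1} = 0
G(11) = mex{2,1} = 0
G(12) = mex{1,1} = 0
G(13) = mex{0,0} = 1
G(14) = mex{0,2} = 1
G(15) = mex{0,2} = 1
G(16) = mex{1,1} = 0
G(17) = mex{1,0} = 2
G(18) = mex{1,0} = 2
G(19) = mex{0,0} = 1
G(20) = mex{2,1} = 0
G(21) = mex{2,1} = 0
G(n+10) = G(n) holds for n = 0,…,6 (a full window of length max(S) = 7), so the sequence is purely periodic with period 10.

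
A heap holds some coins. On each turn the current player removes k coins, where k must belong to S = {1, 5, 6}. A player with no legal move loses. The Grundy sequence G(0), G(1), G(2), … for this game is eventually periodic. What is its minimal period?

11

G(0) = 0
G(1) = mex{0} = 1
G(2) = mex{1} = 0
G(3) = mex{0} = 1
G(4) = mex{1} = 0
G(5) = mex{0,0} = 1
G(6) = mex{1,1,0} = 2
G(7) = mex{2,0,1} = 3
G(8) = mex{3,1,0} = 2
G(9) = mex{2,0,1} = 3
G(10) = mex{3,1,0} = 2
G(11) = mex{2,2,1} = 0
G(12) = mex{0,3,2} = 1
G(13) = mex{1,2,3} = 0
G(14) = mex{0,3,2} = 1
G(15) = mex{1,2,3} = 0
G(16) = mex{0,0,2} = 1
G(17) = mex{1,1,0} = 2
G(18) = mex{2,0,1} = 3
G(19) = mex{3,1,0} = 2
G(20) = mex{2,0,1} = 3
G(21) = mex{3,1,0} = 2
G(22) = mex{2,2,1} = 0
G(23) = mex{0,3,2} = 1
G(n+11) = G(n) holds for n = 0,…,5 (a full window of length max(S) = 6), so the sequence is purely periodic with period 11.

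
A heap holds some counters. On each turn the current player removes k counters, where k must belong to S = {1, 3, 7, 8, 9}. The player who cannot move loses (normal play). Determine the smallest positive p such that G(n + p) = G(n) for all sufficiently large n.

G(0) = 0
G(1) = mex{0} = 1
G(2) = mex{1} = 0
G(3) = mex{0,0} = 1
G(4) = mex{1,1} = 0
G(5) = mex{0,0} = 1
G(6) = mex{1,1} = 0
G(7) = mex{0,0,0} = 1
G(8) = mex{1,1,1,0} = 2
G(9) = mex{2,0,0,1,0} = 3
G(10) = mex{3,1,1,0,1} = 2
G(11) = mex{2,2,0,1,0} = 3
G(12) = mex{3,3,1,0,1} = 2
G(13) = mex{2,2,0,1,0} = 3
G(14) = mex{3,3,1,0,1} = 2
G(15) = mex{2,2,2,1,0} = 3
G(16) = mex{3,3,3,2,1} = 0
G(17) = mex{0,2,2,3,2} = 1
G(18) = mex{1,3,3,2,3} = 0
G(19) = mex{0,0,2,3,2} = 1
G(20) = mex{1,1,3,2,3} = 0
G(21) = mex{0,0,2,3,2} = 1
G(22) = mex{1,1,3,2,3} = 0
G(23) = mex{0,0,0,3,2} = 1
G(24) = mex{1,1,1,0,3} = 2
G(25) = mex{2,0,0,1,0} = 3
G(26) = mex{3,1,1,0,1} = 2
G(27) = mex{2,2,0,1,0} = 3
G(28) = mex{3,3,1,0,1} = 2
G(29) = mex{2,2,0,1,0} = 3
G(30) = mex{3,3,1,0,1} = 2
G(31) = mex{2,2,2,1,0} = 3
G(32) = mex{3,3,3,2,1} = 0
G(33) = mex{0,2,2,3,2} = 1
G(n+16) = G(n) holds for n = 0,…,8 (a full window of length max(S) = 9), so the sequence is purely periodic with period 16.

16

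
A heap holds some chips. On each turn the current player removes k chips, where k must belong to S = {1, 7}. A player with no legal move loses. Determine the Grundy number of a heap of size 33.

1

n :  0  1  2  3  4  5  6  7  8  9 10 11 12 13 14 15 16 17 18 19 20 21 22 23 24 25 26 27 28 29 30 31 32 33
G :  0  1  0  1  0  1  0  1  0  1  0  1  0  1  0  1  0  1  0  1  0  1  0  1  0  1  0  1  0  1  0  1  0  1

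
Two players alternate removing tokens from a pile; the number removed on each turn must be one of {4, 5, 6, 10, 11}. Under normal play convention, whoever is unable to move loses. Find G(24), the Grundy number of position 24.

G(0) = 0
G(1) = mex{} = 0
G(2) = mex{} = 0
G(3) = mex{} = 0
G(4) = mex{0} = 1
G(5) = mex{0,0} = 1
G(6) = mex{0,0,0} = 1
G(7) = mex{0,0,0} = 1
G(8) = mex{1,0,0} = 2
G(9) = mex{1,1,0} = 2
G(10) = mex{1,1,1,0} = 2
G(11) = mex{1,1,1,0,0} = 2
G(12) = mex{2,1,1,0,0} = 3
G(13) = mex{2,2,1,0,0} = 3
G(14) = mex{2,2,2,1,0} = 3
G(15) = mex{2,2,2,1,1} = 0
G(16) = mex{3,2,2,1,1} = 0
G(17) = mex{3,3,2,1,1} = 0
G(18) = mex{3,3,3,2,1} = 0
G(19) = mex{0,3,3,2,2} = 1
G(20) = mex{0,0,3,2,2} = 1
G(21) = mex{0,0,0,2,2} = 1
G(22) = mex{0,0,0,3,2} = 1
G(23) = mex{1,0,0,3,3} = 2
G(24) = mex{1,1,0,3,3} = 2

2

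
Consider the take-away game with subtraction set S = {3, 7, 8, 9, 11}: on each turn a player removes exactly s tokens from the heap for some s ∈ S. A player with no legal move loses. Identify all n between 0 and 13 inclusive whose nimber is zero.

G(0) = 0
G(1) = mex{} = 0
G(2) = mex{} = 0
G(3) = mex{0} = 1
G(4) = mex{0} = 1
G(5) = mex{0} = 1
G(6) = mex{1} = 0
G(7) = mex{1,0} = 2
G(8) = mex{1,0,0} = 2
G(9) = mex{0,0,0,0} = 1
G(10) = mex{2,1,0,0} = 3
G(11) = mex{2,1,1,0,0} = 3
G(12) = mex{1,1,1,1,0} = 2
G(13) = mex{3,0,1,1,0} = 2
P-positions are exactly the n with G(n) = 0.

0, 1, 2, 6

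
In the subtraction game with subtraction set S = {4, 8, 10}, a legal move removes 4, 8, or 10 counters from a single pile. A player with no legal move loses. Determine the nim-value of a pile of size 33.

n :  0  1  2  3  4  5  6  7  8  9 10 11 12 13 14 15 16 17 18 19 20 21 22 23 24 25 26 27 28 29 30 31 32 33
G :  0  0  0  0  1  1  1  1  2  2  2  2  3  3  0  0  0  0  1  1  1  1  2  2  2  2  3  3  0  0  0  0  1  1

1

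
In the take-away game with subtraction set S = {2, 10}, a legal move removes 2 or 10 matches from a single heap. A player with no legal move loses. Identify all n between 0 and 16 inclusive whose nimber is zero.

n :  0  1  2  3  4  5  6  7  8  9 10 11 12 13 14 15 16
G :  0  0  1  1  0  0  1  1  0  0  1  1  0  0  1  1  0
P-positions are exactly the n with G(n) = 0.

0, 1, 4, 5, 8, 9, 12, 13, 16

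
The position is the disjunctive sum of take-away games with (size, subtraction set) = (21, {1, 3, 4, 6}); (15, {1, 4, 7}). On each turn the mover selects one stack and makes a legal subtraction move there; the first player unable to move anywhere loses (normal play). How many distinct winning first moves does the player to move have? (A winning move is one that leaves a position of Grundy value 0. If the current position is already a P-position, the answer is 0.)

Stack A, S = {1, 3, 4, 6}:
n :  0  1  2  3  4  5  6  7  8  9 10 11 12 13 14 15 16 17 18 19 20 21
G :  0  1  0  1  2  3  2  0  1  0  1  2  3  2  0  1  0  1  2  3  2  0
G_A(21) = 0.
Stack B, S = {1, 4, 7}:
n :  0  1  2  3  4  5  6  7  8  9 10 11 12 13 14 15
G :  0  1  0  1  2  0  1  2  0  1  0  1  2  0  1  2
G_B(15) = 2.
Combined Grundy value = 0 ⊕ 2 = 2.
A winning move leaves total XOR = 0, i.e. changes one component's Grundy value g to g ⊕ X where X is the current total.
Stack A: need g' = 0⊕2 = 2. Options: 21−1→G=2, 21−3→G=2, 21−4→G=1, 21−6→G=1. Hits: 2.
Stack B: need g' = 2⊕2 = 0. Options: 15−1→G=1, 15−4→G=1, 15−7→G=0. Hits: 1.

3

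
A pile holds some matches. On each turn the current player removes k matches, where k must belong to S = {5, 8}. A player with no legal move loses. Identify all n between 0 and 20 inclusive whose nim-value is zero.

n :  0  1  2  3  4  5  6  7  8  9 10 11 12 13 14 15 16 17 18 19 20
G :  0  0  0  0  0  1  1  1  1  1  2  2  2  0  0  0  0  0  1  1  1
P-positions are exactly the n with G(n) = 0.

0, 1, 2, 3, 4, 13, 14, 15, 16, 17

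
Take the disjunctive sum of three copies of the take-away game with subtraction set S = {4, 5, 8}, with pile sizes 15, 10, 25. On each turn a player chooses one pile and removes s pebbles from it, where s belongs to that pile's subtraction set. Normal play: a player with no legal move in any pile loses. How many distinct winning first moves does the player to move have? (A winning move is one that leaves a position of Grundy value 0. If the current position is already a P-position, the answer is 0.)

5

All piles use S = {4, 5, 8}:
G(0) = 0
G(1) = mex{} = 0
G(2) = mex{} = 0
G(3) = mex{} = 0
G(4) = mex{0} = 1
G(5) = mex{0,0} = 1
G(6) = mex{0,0} = 1
G(7) = mex{0,0} = 1
G(8) = mex{1,0,0} = 2
G(9) = mex{1,1,0} = 2
G(10) = mex{1,1,0} = 2
G(11) = mex{1,1,0} = 2
G(12) = mex{2,1,1} = 0
G(13) = mex{2,2,1} = 0
G(14) = mex{2,2,1} = 0
G(15) = mex{2,2,1} = 0
G(16) = mex{0,2,2} = 1
G(17) = mex{0,0,2} = 1
G(18) = mex{0,0,2} = 1
G(19) = mex{0,0,2} = 1
G(20) = mex{1,0,0} = 2
G(21) = mex{1,1,0} = 2
G(22) = mex{1,1,0} = 2
G(23) = mex{1,1,0} = 2
G(24) = mex{2,1,1} = 0
G(25) = mex{2,2,1} = 0
Pile A: G(15) = 0.
Pile B: G(10) = 2.
Pile C: G(25) = 0.
Combined Grundy value = 0 ⊕ 2 ⊕ 0 = 2.
A winning move leaves total XOR = 0, i.e. changes one component's Grundy value g to g ⊕ X where X is the current total.
Pile A: need g' = 0⊕2 = 2. Options: 15−4→G=2, 15−5→G=2, 15−8→G=1. Hits: 2.
Pile B: need g' = 2⊕2 = 0. Options: 10−4→G=1, 10−5→G=1, 10−8→G=0. Hits: 1.
Pile C: need g' = 0⊕2 = 2. Options: 25−4→G=2, 25−5→G=2, 25−8→G=1. Hits: 2.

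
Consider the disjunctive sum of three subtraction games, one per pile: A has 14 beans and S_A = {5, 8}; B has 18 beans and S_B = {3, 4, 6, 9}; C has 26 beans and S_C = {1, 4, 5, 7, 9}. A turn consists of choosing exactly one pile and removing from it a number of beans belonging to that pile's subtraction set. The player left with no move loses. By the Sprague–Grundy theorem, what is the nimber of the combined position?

Pile A, S = {5, 8}:
G(0) = 0
G(1) = mex{} = 0
G(2) = mex{} = 0
G(3) = mex{} = 0
G(4) = mex{} = 0
G(5) = mex{0} = 1
G(6) = mex{0} = 1
G(7) = mex{0} = 1
G(8) = mex{0,0} = 1
G(9) = mex{0,0} = 1
G(10) = mex{1,0} = 2
G(11) = mex{1,0} = 2
G(12) = mex{1,0} = 2
G(13) = mex{1,1} = 0
G(14) = mex{1,1} = 0
G_A(14) = 0.
Pile B, S = {3, 4, 6, 9}:
n :  0  1  2  3  4  5  6  7  8  9 10 11 12 13 14 15 16 17 18
G :  0  0  0  1  1  1  2  2  2  3  3  3  0  0  0  1  1  1  2
G_B(18) = 2.
Pile C, S = {1, 4, 5, 7, 9}:
n :  0  1  2  3  4  5  6  7  8  9 10 11 12 13 14 15 16 17 18 19 20 21 22 23 24 25 26
G :  0  1  0  1  2  3  2  3  0  1  0  1  2  3  2  3  0  1  0  1  2  3  2  3  0  1  0
G_C(26) = 0.
Combined Grundy value = 0 ⊕ 2 ⊕ 0 = 2.

2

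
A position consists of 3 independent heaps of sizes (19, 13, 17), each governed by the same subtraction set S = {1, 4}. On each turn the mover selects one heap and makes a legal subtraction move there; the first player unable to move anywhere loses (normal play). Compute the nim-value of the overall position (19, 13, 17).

3

All heaps use S = {1, 4}:
n :  0  1  2  3  4  5  6  7  8  9 10 11 12 13 14 15 16 17 18 19
G :  0  1  0  1  2  0  1  0  1  2  0  1  0  1  2  0  1  0  1  2
Heap A: G(19) = 2.
Heap B: G(13) = 1.
Heap C: G(17) = 0.
Combined Grundy value = 2 ⊕ 1 ⊕ 0 = 3.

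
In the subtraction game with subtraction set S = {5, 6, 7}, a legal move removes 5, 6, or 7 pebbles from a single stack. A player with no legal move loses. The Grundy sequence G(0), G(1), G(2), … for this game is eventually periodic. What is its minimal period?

G(0) = 0
G(1) = mex{} = 0
G(2) = mex{} = 0
G(3) = mex{} = 0
G(4) = mex{} = 0
G(5) = mex{0} = 1
G(6) = mex{0,0} = 1
G(7) = mex{0,0,0} = 1
G(8) = mex{0,0,0} = 1
G(9) = mex{0,0,0} = 1
G(10) = mex{1,0,0} = 2
G(11) = mex{1,1,0} = 2
G(12) = mex{1,1,1} = 0
G(13) = mex{1,1,1} = 0
G(14) = mex{1,1,1} = 0
G(15) = mex{2,1,1} = 0
G(16) = mex{2,2,1} = 0
G(17) = mex{0,2,2} = 1
G(18) = mex{0,0,2} = 1
G(19) = mex{0,0,0} = 1
G(20) = mex{0,0,0} = 1
G(21) = mex{0,0,0} = 1
G(22) = mex{1,0,0} = 2
G(23) = mex{1,1,0} = 2
G(24) = mex{1,1,1} = 0
G(25) = mex{1,1,1} = 0
G(n+12) = G(n) holds for n = 0,…,6 (a full window of length max(S) = 7), so the sequence is purely periodic with period 12.

12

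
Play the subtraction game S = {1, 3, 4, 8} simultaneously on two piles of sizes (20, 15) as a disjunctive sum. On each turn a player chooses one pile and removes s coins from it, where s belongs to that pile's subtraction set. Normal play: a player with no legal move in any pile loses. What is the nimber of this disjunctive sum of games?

All piles use S = {1, 3, 4, 8}:
G(0) = 0
G(1) = mex{0} = 1
G(2) = mex{1} = 0
G(3) = mex{0,0} = 1
G(4) = mex{1,1,0} = 2
G(5) = mex{2,0,1} = 3
G(6) = mex{3,1,0} = 2
G(7) = mex{2,2,1} = 0
G(8) = mex{0,3,2,0} = 1
G(9) = mex{1,2,3,1} = 0
G(10) = mex{0,0,2,0} = 1
G(11) = mex{1,1,0,1} = 2
G(12) = mex{2,0,1,2} = 3
G(13) = mex{3,1,0,3} = 2
G(14) = mex{2,2,1,2} = 0
G(15) = mex{0,3,2,0} = 1
G(16) = mex{1,2,3,1} = 0
G(17) = mex{0,0,2,0} = 1
G(18) = mex{1,1,0,1} = 2
G(19) = mex{2,0,1,2} = 3
G(20) = mex{3,1,0,3} = 2
Pile A: G(20) = 2.
Pile B: G(15) = 1.
Combined Grundy value = 2 ⊕ 1 = 3.

3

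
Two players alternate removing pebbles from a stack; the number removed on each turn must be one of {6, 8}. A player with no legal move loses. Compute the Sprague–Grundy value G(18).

G(0) = 0
G(1) = mex{} = 0
G(2) = mex{} = 0
G(3) = mex{} = 0
G(4) = mex{} = 0
G(5) = mex{} = 0
G(6) = mex{0} = 1
G(7) = mex{0} = 1
G(8) = mex{0,0} = 1
G(9) = mex{0,0} = 1
G(10) = mex{0,0} = 1
G(11) = mex{0,0} = 1
G(12) = mex{1,0} = 2
G(13) = mex{1,0} = 2
G(14) = mex{1,1} = 0
G(15) = mex{1,1} = 0
G(16) = mex{1,1} = 0
G(17) = mex{1,1} = 0
G(18) = mex{2,1} = 0

0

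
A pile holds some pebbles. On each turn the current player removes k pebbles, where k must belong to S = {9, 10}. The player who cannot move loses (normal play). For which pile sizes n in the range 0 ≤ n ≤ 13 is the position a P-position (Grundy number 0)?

0, 1, 2, 3, 4, 5, 6, 7, 8

G(0) = 0
G(1) = mex{} = 0
G(2) = mex{} = 0
G(3) = mex{} = 0
G(4) = mex{} = 0
G(5) = mex{} = 0
G(6) = mex{} = 0
G(7) = mex{} = 0
G(8) = mex{} = 0
G(9) = mex{0} = 1
G(10) = mex{0,0} = 1
G(11) = mex{0,0} = 1
G(12) = mex{0,0} = 1
G(13) = mex{0,0} = 1
P-positions are exactly the n with G(n) = 0.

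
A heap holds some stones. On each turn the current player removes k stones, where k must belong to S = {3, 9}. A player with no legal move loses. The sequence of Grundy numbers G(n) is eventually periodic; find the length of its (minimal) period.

G(0) = 0
G(1) = mex{} = 0
G(2) = mex{} = 0
G(3) = mex{0} = 1
G(4) = mex{0} = 1
G(5) = mex{0} = 1
G(6) = mex{1} = 0
G(7) = mex{1} = 0
G(8) = mex{1} = 0
G(9) = mex{0,0} = 1
G(10) = mex{0,0} = 1
G(11) = mex{0,0} = 1
G(12) = mex{1,1} = 0
G(13) = mex{1,1} = 0
G(14) = mex{1,1} = 0
G(15) = mex{0,0} = 1
G(16) = mex{0,0} = 1
G(n+6) = G(n) holds for n = 0,…,8 (a full window of length max(S) = 9), so the sequence is purely periodic with period 6.

6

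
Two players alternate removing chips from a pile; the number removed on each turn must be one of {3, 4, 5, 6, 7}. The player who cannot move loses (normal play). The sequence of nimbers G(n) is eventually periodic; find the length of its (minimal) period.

G(0) = 0
G(1) = mex{} = 0
G(2) = mex{} = 0
G(3) = mex{0} = 1
G(4) = mex{0,0} = 1
G(5) = mex{0,0,0} = 1
G(6) = mex{1,0,0,0} = 2
G(7) = mex{1,1,0,0,0} = 2
G(8) = mex{1,1,1,0,0} = 2
G(9) = mex{2,1,1,1,0} = 3
G(10) = mex{2,2,1,1,1} = 0
G(11) = mex{2,2,2,1,1} = 0
G(12) = mex{3,2,2,2,1} = 0
G(13) = mex{0,3,2,2,2} = 1
G(14) = mex{0,0,3,2,2} = 1
G(15) = mex{0,0,0,3,2} = 1
G(16) = mex{1,0,0,0,3} = 2
G(17) = mex{1,1,0,0,0} = 2
G(18) = mex{1,1,1,0,0} = 2
G(19) = mex{2,1,1,1,0} = 3
G(20) = mex{2,2,1,1,1} = 0
G(21) = mex{2,2,2,1,1} = 0
G(n+10) = G(n) holds for n = 0,…,6 (a full window of length max(S) = 7), so the sequence is purely periodic with period 10.

10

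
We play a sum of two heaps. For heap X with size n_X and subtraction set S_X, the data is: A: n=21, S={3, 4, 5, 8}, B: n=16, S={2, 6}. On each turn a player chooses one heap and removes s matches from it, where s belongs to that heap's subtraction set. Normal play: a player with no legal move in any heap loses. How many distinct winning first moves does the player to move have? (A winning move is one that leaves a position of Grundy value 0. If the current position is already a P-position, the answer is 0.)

Heap A, S = {3, 4, 5, 8}:
n :  0  1  2  3  4  5  6  7  8  9 10 11 12 13 14 15 16 17 18 19 20 21
G :  0  0  0  1  1  1  2  2  2  3  3  0  0  0  1  1  1  2  2  2  3  3
G_A(21) = 3.
Heap B, S = {2, 6}:
n :  0  1  2  3  4  5  6  7  8  9 10 11 12 13 14 15 16
G :  0  0  1  1  0  0  1  1  0  0  1  1  0  0  1  1  0
G_B(16) = 0.
Combined Grundy value = 3 ⊕ 0 = 3.
A winning move leaves total XOR = 0, i.e. changes one component's Grundy value g to g ⊕ X where X is the current total.
Heap A: need g' = 3⊕3 = 0. Options: 21−3→G=2, 21−4→G=2, 21−5→G=1, 21−8→G=0. Hits: 1.
Heap B: need g' = 0⊕3 = 3. Options: 16−2→G=1, 16−6→G=1. Hits: 0.

1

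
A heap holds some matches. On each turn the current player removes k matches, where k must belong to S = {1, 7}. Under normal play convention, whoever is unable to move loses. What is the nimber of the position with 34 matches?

n :  0  1  2  3  4  5  6  7  8  9 10 11 12 13 14 15 16 17 18 19 20 21 22 23 24 25 26 27 28 29 30 31 32 33 34
G :  0  1  0  1  0  1  0  1  0  1  0  1  0  1  0  1  0  1  0  1  0  1  0  1  0  1  0  1  0  1  0  1  0  1  0

0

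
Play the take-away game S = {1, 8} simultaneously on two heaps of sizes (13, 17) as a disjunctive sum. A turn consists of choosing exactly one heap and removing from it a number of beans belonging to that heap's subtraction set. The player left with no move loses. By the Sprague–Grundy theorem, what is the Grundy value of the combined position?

All heaps use S = {1, 8}:
n :  0  1  2  3  4  5  6  7  8  9 10 11 12 13 14 15 16 17
G :  0  1  0  1  0  1  0  1  2  0  1  0  1  0  1  0  1  2
Heap A: G(13) = 0.
Heap B: G(17) = 2.
Combined Grundy value = 0 ⊕ 2 = 2.

2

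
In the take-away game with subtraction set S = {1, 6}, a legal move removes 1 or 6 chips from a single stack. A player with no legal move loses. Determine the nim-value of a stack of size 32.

0

G(0) = 0
G(1) = mex{0} = 1
G(2) = mex{1} = 0
G(3) = mex{0} = 1
G(4) = mex{1} = 0
G(5) = mex{0} = 1
G(6) = mex{1,0} = 2
G(7) = mex{2,1} = 0
G(8) = mex{0,0} = 1
G(9) = mex{1,1} = 0
G(10) = mex{0,0} = 1
G(11) = mex{1,1} = 0
G(12) = mex{0,2} = 1
G(13) = mex{1,0} = 2
G(14) = mex{2,1} = 0
G(15) = mex{0,0} = 1
G(16) = mex{1,1} = 0
G(17) = mex{0,0} = 1
G(18) = mex{1,1} = 0
G(19) = mex{0,2} = 1
G(20) = mex{1,0} = 2
G(21) = mex{2,1} = 0
G(22) = mex{0,0} = 1
G(23) = mex{1,1} = 0
G(24) = mex{0,0} = 1
G(25) = mex{1,1} = 0
G(26) = mex{0,2} = 1
G(27) = mex{1,0} = 2
G(28) = mex{2,1} = 0
G(29) = mex{0,0} = 1
G(30) = mex{1,1} = 0
G(31) = mex{0,0} = 1
G(32) = mex{1,1} = 0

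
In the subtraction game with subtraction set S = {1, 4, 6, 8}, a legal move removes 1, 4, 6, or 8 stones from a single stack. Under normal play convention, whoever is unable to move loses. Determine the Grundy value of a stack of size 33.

2

n :  0  1  2  3  4  5  6  7  8  9 10 11 12 13 14 15 16 17 18 19 20 21 22 23 24 25 26 27 28 29 30 31 32 33
G :  0  1  0  1  2  0  1  0  1  2  3  2  0  1  0  1  2  0  1  0  1  2  3  2  0  1  0  1  2  0  1  0  1  2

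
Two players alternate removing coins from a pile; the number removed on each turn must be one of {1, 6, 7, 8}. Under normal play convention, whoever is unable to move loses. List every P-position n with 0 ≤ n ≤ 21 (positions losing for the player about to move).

0, 2, 4, 13, 15, 17

n :  0  1  2  3  4  5  6  7  8  9 10 11 12 13 14 15 16 17 18 19 20 21
G :  0  1  0  1  0  1  2  3  2  3  2  3  4  0  1  0  1  0  1  2  3  2
P-positions are exactly the n with G(n) = 0.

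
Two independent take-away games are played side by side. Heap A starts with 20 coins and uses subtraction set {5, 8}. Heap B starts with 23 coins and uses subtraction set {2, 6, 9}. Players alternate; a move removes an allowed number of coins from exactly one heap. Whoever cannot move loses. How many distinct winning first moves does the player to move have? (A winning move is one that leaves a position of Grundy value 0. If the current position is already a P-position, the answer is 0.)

4

Heap A, S = {5, 8}:
n :  0  1  2  3  4  5  6  7  8  9 10 11 12 13 14 15 16 17 18 19 20
G :  0  0  0  0  0  1  1  1  1  1  2  2  2  0  0  0  0  0  1  1  1
G_A(20) = 1.
Heap B, S = {2, 6, 9}:
n :  0  1  2  3  4  5  6  7  8  9 10 11 12 13 14 15 16 17 18 19 20 21 22 23
G :  0  0  1  1  0  0  1  1  0  2  1  3  0  2  1  0  0  1  1  0  0  1  1  0
G_B(23) = 0.
Combined Grundy value = 1 ⊕ 0 = 1.
A winning move leaves total XOR = 0, i.e. changes one component's Grundy value g to g ⊕ X where X is the current total.
Heap A: need g' = 1⊕1 = 0. Options: 20−5→G=0, 20−8→G=2. Hits: 1.
Heap B: need g' = 0⊕1 = 1. Options: 23−2→G=1, 23−6→G=1, 23−9→G=1. Hits: 3.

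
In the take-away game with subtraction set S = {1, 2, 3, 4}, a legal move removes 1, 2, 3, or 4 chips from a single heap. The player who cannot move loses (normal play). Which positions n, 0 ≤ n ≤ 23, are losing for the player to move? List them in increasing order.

0, 5, 10, 15, 20

G(0) = 0
G(1) = mex{0} = 1
G(2) = mex{1,0} = 2
G(3) = mex{2,1,0} = 3
G(4) = mex{3,2,1,0} = 4
G(5) = mex{4,3,2,1} = 0
G(6) = mex{0,4,3,2} = 1
G(7) = mex{1,0,4,3} = 2
G(8) = mex{2,1,0,4} = 3
G(9) = mex{3,2,1,0} = 4
G(10) = mex{4,3,2,1} = 0
G(11) = mex{0,4,3,2} = 1
G(12) = mex{1,0,4,3} = 2
G(13) = mex{2,1,0,4} = 3
G(14) = mex{3,2,1,0} = 4
G(15) = mex{4,3,2,1} = 0
G(16) = mex{0,4,3,2} = 1
G(17) = mex{1,0,4,3} = 2
G(18) = mex{2,1,0,4} = 3
G(19) = mex{3,2,1,0} = 4
G(20) = mex{4,3,2,1} = 0
G(21) = mex{0,4,3,2} = 1
G(22) = mex{1,0,4,3} = 2
G(23) = mex{2,1,0,4} = 3
P-positions are exactly the n with G(n) = 0.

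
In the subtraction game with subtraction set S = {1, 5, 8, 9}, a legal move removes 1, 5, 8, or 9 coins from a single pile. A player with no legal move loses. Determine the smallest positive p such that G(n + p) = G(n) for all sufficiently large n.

n :  0  1  2  3  4  5  6  7  8  9 10 11 12 13 14 15 16 17 18 19 20 21 22 23 24 25 26 27 28 29 30 31 32 33
G :  0  1  0  1  0  1  0  1  2  3  2  3  2  3  2  3  0  1  0  1  0  1  0  1  2  3  2  3  2  3  2  3  0  1
G(n+16) = G(n) holds for n = 0,…,8 (a full window of length max(S) = 9), so the sequence is purely periodic with period 16.

16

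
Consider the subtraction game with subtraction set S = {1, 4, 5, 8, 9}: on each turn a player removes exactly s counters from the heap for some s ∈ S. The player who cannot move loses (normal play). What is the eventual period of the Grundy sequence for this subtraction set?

G(0) = 0
G(1) = mex{0} = 1
G(2) = mex{1} = 0
G(3) = mex{0} = 1
G(4) = mex{1,0} = 2
G(5) = mex{2,1,0} = 3
G(6) = mex{3,0,1} = 2
G(7) = mex{2,1,0} = 3
G(8) = mex{3,2,1,0} = 4
G(9) = mex{4,3,2,1,0} = 5
G(10) = mex{5,2,3,0,1} = 4
G(11) = mex{4,3,2,1,0} = 5
G(12) = mex{5,4,3,2,1} = 0
G(13) = mex{0,5,4,3,2} = 1
G(14) = mex{1,4,5,2,3} = 0
G(15) = mex{0,5,4,3,2} = 1
G(16) = mex{1,0,5,4,3} = 2
G(17) = mex{2,1,0,5,4} = 3
G(18) = mex{3,0,1,4,5} = 2
G(19) = mex{2,1,0,5,4} = 3
G(20) = mex{3,2,1,0,5} = 4
G(21) = mex{4,3,2,1,0} = 5
G(22) = mex{5,2,3,0,1} = 4
G(23) = mex{4,3,2,1,0} = 5
G(24) = mex{5,4,3,2,1} = 0
G(25) = mex{0,5,4,3,2} = 1
G(n+12) = G(n) holds for n = 0,…,8 (a full window of length max(S) = 9), so the sequence is purely periodic with period 12.

12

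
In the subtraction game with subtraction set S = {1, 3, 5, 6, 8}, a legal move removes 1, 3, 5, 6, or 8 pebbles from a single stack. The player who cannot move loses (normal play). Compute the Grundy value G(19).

n :  0  1  2  3  4  5  6  7  8  9 10 11 12 13 14 15 16 17 18 19
G :  0  1  0  1  0  1  2  3  2  3  2  0  1  0  1  0  1  2  3  2

2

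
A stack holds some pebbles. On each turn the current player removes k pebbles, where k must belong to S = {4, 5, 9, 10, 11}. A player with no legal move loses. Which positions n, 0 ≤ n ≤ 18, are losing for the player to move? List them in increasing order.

0, 1, 2, 3, 15, 16, 17, 18

G(0) = 0
G(1) = mex{} = 0
G(2) = mex{} = 0
G(3) = mex{} = 0
G(4) = mex{0} = 1
G(5) = mex{0,0} = 1
G(6) = mex{0,0} = 1
G(7) = mex{0,0} = 1
G(8) = mex{1,0} = 2
G(9) = mex{1,1,0} = 2
G(10) = mex{1,1,0,0} = 2
G(11) = mex{1,1,0,0,0} = 2
G(12) = mex{2,1,0,0,0} = 3
G(13) = mex{2,2,1,0,0} = 3
G(14) = mex{2,2,1,1,0} = 3
G(15) = mex{2,2,1,1,1} = 0
G(16) = mex{3,2,1,1,1} = 0
G(17) = mex{3,3,2,1,1} = 0
G(18) = mex{3,3,2,2,1} = 0
P-positions are exactly the n with G(n) = 0.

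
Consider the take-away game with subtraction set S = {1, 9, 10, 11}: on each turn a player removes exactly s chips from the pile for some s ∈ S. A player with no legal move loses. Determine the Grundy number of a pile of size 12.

G(0) = 0
G(1) = mex{0} = 1
G(2) = mex{1} = 0
G(3) = mex{0} = 1
G(4) = mex{1} = 0
G(5) = mex{0} = 1
G(6) = mex{1} = 0
G(7) = mex{0} = 1
G(8) = mex{1} = 0
G(9) = mex{0,0} = 1
G(10) = mex{1,1,0} = 2
G(11) = mex{2,0,1,0} = 3
G(12) = mex{3,1,0,1} = 2

2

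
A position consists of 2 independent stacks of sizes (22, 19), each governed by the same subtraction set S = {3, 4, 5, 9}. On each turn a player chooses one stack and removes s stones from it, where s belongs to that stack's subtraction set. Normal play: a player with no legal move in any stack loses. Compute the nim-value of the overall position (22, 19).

All stacks use S = {3, 4, 5, 9}:
G(0) = 0
G(1) = mex{} = 0
G(2) = mex{} = 0
G(3) = mex{0} = 1
G(4) = mex{0,0} = 1
G(5) = mex{0,0,0} = 1
G(6) = mex{1,0,0} = 2
G(7) = mex{1,1,0} = 2
G(8) = mex{1,1,1} = 0
G(9) = mex{2,1,1,0} = 3
G(10) = mex{2,2,1,0} = 3
G(11) = mex{0,2,2,0} = 1
G(12) = mex{3,0,2,1} = 4
G(13) = mex{3,3,0,1} = 2
G(14) = mex{1,3,3,1} = 0
G(15) = mex{4,1,3,2} = 0
G(16) = mex{2,4,1,2} = 0
G(17) = mex{0,2,4,0} = 1
G(18) = mex{0,0,2,3} = 1
G(19) = mex{0,0,0,3} = 1
G(20) = mex{1,0,0,1} = 2
G(21) = mex{1,1,0,4} = 2
G(22) = mex{1,1,1,2} = 0
Stack A: G(22) = 0.
Stack B: G(19) = 1.
Combined Grundy value = 0 ⊕ 1 = 1.

1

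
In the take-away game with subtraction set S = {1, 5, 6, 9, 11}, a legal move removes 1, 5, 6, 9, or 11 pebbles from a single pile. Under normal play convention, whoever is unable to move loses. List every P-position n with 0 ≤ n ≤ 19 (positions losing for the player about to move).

G(0) = 0
G(1) = mex{0} = 1
G(2) = mex{1} = 0
G(3) = mex{0} = 1
G(4) = mex{1} = 0
G(5) = mex{0,0} = 1
G(6) = mex{1,1,0} = 2
G(7) = mex{2,0,1} = 3
G(8) = mex{3,1,0} = 2
G(9) = mex{2,0,1,0} = 3
G(10) = mex{3,1,0,1} = 2
G(11) = mex{2,2,1,0,0} = 3
G(12) = mex{3,3,2,1,1} = 0
G(13) = mex{0,2,3,0,0} = 1
G(14) = mex{1,3,2,1,1} = 0
G(15) = mex{0,2,3,2,0} = 1
G(16) = mex{1,3,2,3,1} = 0
G(17) = mex{0,0,3,2,2} = 1
G(18) = mex{1,1,0,3,3} = 2
G(19) = mex{2,0,1,2,2} = 3
P-positions are exactly the n with G(n) = 0.

0, 2, 4, 12, 14, 16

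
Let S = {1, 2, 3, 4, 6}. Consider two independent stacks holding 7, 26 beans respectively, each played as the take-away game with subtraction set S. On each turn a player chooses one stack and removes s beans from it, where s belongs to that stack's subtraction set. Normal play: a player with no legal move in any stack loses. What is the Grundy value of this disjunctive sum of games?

3

All stacks use S = {1, 2, 3, 4, 6}:
n :  0  1  2  3  4  5  6  7  8  9 10 11 12 13 14 15 16 17 18 19 20 21 22 23 24 25 26
G :  0  1  2  3  4  0  1  2  3  4  0  1  2  3  4  0  1  2  3  4  0  1  2  3  4  0  1
Stack A: G(7) = 2.
Stack B: G(26) = 1.
Combined Grundy value = 2 ⊕ 1 = 3.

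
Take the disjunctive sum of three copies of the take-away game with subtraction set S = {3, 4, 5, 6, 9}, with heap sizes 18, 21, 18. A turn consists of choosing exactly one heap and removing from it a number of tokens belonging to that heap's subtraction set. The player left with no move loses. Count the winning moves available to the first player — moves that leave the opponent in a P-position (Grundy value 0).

3

All heaps use S = {3, 4, 5, 6, 9}:
G(0) = 0
G(1) = mex{} = 0
G(2) = mex{} = 0
G(3) = mex{0} = 1
G(4) = mex{0,0} = 1
G(5) = mex{0,0,0} = 1
G(6) = mex{1,0,0,0} = 2
G(7) = mex{1,1,0,0} = 2
G(8) = mex{1,1,1,0} = 2
G(9) = mex{2,1,1,1,0} = 3
G(10) = mex{2,2,1,1,0} = 3
G(11) = mex{2,2,2,1,0} = 3
G(12) = mex{3,2,2,2,1} = 0
G(13) = mex{3,3,2,2,1} = 0
G(14) = mex{3,3,3,2,1} = 0
G(15) = mex{0,3,3,3,2} = 1
G(16) = mex{0,0,3,3,2} = 1
G(17) = mex{0,0,0,3,2} = 1
G(18) = mex{1,0,0,0,3} = 2
G(19) = mex{1,1,0,0,3} = 2
G(20) = mex{1,1,1,0,3} = 2
G(21) = mex{2,1,1,1,0} = 3
Heap A: G(18) = 2.
Heap B: G(21) = 3.
Heap C: G(18) = 2.
Combined Grundy value = 2 ⊕ 3 ⊕ 2 = 3.
A winning move leaves total XOR = 0, i.e. changes one component's Grundy value g to g ⊕ X where X is the current total.
Heap A: need g' = 2⊕3 = 1. Options: 18−3→G=1, 18−4→G=0, 18−5→G=0, 18−6→G=0, 18−9→G=3. Hits: 1.
Heap B: need g' = 3⊕3 = 0. Options: 21−3→G=2, 21−4→G=1, 21−5→G=1, 21−6→G=1, 21−9→G=0. Hits: 1.
Heap C: need g' = 2⊕3 = 1. Options: 18−3→G=1, 18−4→G=0, 18−5→G=0, 18−6→G=0, 18−9→G=3. Hits: 1.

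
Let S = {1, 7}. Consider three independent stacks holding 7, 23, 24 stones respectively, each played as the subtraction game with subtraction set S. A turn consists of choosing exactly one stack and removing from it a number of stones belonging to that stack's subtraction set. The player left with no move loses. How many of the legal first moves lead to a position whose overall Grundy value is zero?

All stacks use S = {1, 7}:
G(0) = 0
G(1) = mex{0} = 1
G(2) = mex{1} = 0
G(3) = mex{0} = 1
G(4) = mex{1} = 0
G(5) = mex{0} = 1
G(6) = mex{1} = 0
G(7) = mex{0,0} = 1
G(8) = mex{1,1} = 0
G(9) = mex{0,0} = 1
G(10) = mex{1,1} = 0
G(11) = mex{0,0} = 1
G(12) = mex{1,1} = 0
G(13) = mex{0,0} = 1
G(14) = mex{1,1} = 0
G(15) = mex{0,0} = 1
G(16) = mex{1,1} = 0
G(17) = mex{0,0} = 1
G(18) = mex{1,1} = 0
G(19) = mex{0,0} = 1
G(20) = mex{1,1} = 0
G(21) = mex{0,0} = 1
G(22) = mex{1,1} = 0
G(23) = mex{0,0} = 1
G(24) = mex{1,1} = 0
Stack A: G(7) = 1.
Stack B: G(23) = 1.
Stack C: G(24) = 0.
Combined Grundy value = 1 ⊕ 1 ⊕ 0 = 0.
A winning move leaves total XOR = 0, i.e. changes one component's Grundy value g to g ⊕ X where X is the current total.
Stack A: target g' = 1⊕0 = 1, but every legal move changes the Grundy value (mex property), so 0 moves.
Stack B: target g' = 1⊕0 = 1, but every legal move changes the Grundy value (mex property), so 0 moves.
Stack C: target g' = 0⊕0 = 0, but every legal move changes the Grundy value (mex property), so 0 moves.

0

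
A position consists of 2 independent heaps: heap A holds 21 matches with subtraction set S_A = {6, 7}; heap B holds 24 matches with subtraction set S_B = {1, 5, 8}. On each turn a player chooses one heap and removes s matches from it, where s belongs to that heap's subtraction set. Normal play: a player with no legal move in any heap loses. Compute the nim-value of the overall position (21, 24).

2

Heap A, S = {6, 7}:
G(0) = 0
G(1) = mex{} = 0
G(2) = mex{} = 0
G(3) = mex{} = 0
G(4) = mex{} = 0
G(5) = mex{} = 0
G(6) = mex{0} = 1
G(7) = mex{0,0} = 1
G(8) = mex{0,0} = 1
G(9) = mex{0,0} = 1
G(10) = mex{0,0} = 1
G(11) = mex{0,0} = 1
G(12) = mex{1,0} = 2
G(13) = mex{1,1} = 0
G(14) = mex{1,1} = 0
G(15) = mex{1,1} = 0
G(16) = mex{1,1} = 0
G(17) = mex{1,1} = 0
G(18) = mex{2,1} = 0
G(19) = mex{0,2} = 1
G(20) = mex{0,0} = 1
G(21) = mex{0,0} = 1
G_A(21) = 1.
Heap B, S = {1, 5, 8}:
n :  0  1  2  3  4  5  6  7  8  9 10 11 12 13 14 15 16 17 18 19 20 21 22 23 24
G :  0  1  0  1  0  1  0  1  2  3  2  3  2  0  1  0  1  0  1  0  1  2  3  2  3
G_B(24) = 3.
Combined Grundy value = 1 ⊕ 3 = 2.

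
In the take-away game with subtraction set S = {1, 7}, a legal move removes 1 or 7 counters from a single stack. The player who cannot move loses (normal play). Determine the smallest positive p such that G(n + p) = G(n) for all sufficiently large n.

2

G(0) = 0
G(1) = mex{0} = 1
G(2) = mex{1} = 0
G(3) = mex{0} = 1
G(4) = mex{1} = 0
G(5) = mex{0} = 1
G(6) = mex{1} = 0
G(7) = mex{0,0} = 1
G(8) = mex{1,1} = 0
G(9) = mex{0,0} = 1
G(10) = mex{1,1} = 0
G(11) = mex{0,0} = 1
G(12) = mex{1,1} = 0
G(13) = mex{0,0} = 1
G(14) = mex{1,1} = 0
G(n+2) = G(n) holds for n = 0,…,6 (a full window of length max(S) = 7), so the sequence is purely periodic with period 2.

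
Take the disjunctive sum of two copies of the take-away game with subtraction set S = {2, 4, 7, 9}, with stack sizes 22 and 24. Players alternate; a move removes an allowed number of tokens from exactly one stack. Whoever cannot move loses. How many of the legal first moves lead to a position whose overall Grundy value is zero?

3

All stacks use S = {2, 4, 7, 9}:
G(0) = 0
G(1) = mex{} = 0
G(2) = mex{0} = 1
G(3) = mex{0} = 1
G(4) = mex{1,0} = 2
G(5) = mex{1,0} = 2
G(6) = mex{2,1} = 0
G(7) = mex{2,1,0} = 3
G(8) = mex{0,2,0} = 1
G(9) = mex{3,2,1,0} = 4
G(10) = mex{1,0,1,0} = 2
G(11) = mex{4,3,2,1} = 0
G(12) = mex{2,1,2,1} = 0
G(13) = mex{0,4,0,2} = 1
G(14) = mex{0,2,3,2} = 1
G(15) = mex{1,0,1,0} = 2
G(16) = mex{1,0,4,3} = 2
G(17) = mex{2,1,2,1} = 0
G(18) = mex{2,1,0,4} = 3
G(19) = mex{0,2,0,2} = 1
G(20) = mex{3,2,1,0} = 4
G(21) = mex{1,0,1,0} = 2
G(22) = mex{4,3,2,1} = 0
G(23) = mex{2,1,2,1} = 0
G(24) = mex{0,4,0,2} = 1
Stack A: G(22) = 0.
Stack B: G(24) = 1.
Combined Grundy value = 0 ⊕ 1 = 1.
A winning move leaves total XOR = 0, i.e. changes one component's Grundy value g to g ⊕ X where X is the current total.
Stack A: need g' = 0⊕1 = 1. Options: 22−2→G=4, 22−4→G=3, 22−7→G=2, 22−9→G=1. Hits: 1.
Stack B: need g' = 1⊕1 = 0. Options: 24−2→G=0, 24−4→G=4, 24−7→G=0, 24−9→G=2. Hits: 2.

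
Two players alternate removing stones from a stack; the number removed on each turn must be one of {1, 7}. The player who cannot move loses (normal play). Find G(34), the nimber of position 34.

n :  0  1  2  3  4  5  6  7  8  9 10 11 12 13 14 15 16 17 18 19 20 21 22 23 24 25 26 27 28 29 30 31 32 33 34
G :  0  1  0  1  0  1  0  1  0  1  0  1  0  1  0  1  0  1  0  1  0  1  0  1  0  1  0  1  0  1  0  1  0  1  0

0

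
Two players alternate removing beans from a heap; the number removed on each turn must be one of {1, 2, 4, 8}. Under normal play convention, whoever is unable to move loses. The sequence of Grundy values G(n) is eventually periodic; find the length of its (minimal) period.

3

n :  0  1  2  3  4  5  6  7  8  9 10 11 12 13 14
G :  0  1  2  0  1  2  0  1  2  0  1  2  0  1  2
G(n+3) = G(n) holds for n = 0,…,7 (a full window of length max(S) = 8), so the sequence is purely periodic with period 3.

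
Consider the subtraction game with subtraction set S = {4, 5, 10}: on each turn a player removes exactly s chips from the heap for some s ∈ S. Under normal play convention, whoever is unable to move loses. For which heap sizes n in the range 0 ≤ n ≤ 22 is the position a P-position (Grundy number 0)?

0, 1, 2, 3, 9, 15, 16, 17, 18

G(0) = 0
G(1) = mex{} = 0
G(2) = mex{} = 0
G(3) = mex{} = 0
G(4) = mex{0} = 1
G(5) = mex{0,0} = 1
G(6) = mex{0,0} = 1
G(7) = mex{0,0} = 1
G(8) = mex{1,0} = 2
G(9) = mex{1,1} = 0
G(10) = mex{1,1,0} = 2
G(11) = mex{1,1,0} = 2
G(12) = mex{2,1,0} = 3
G(13) = mex{0,2,0} = 1
G(14) = mex{2,0,1} = 3
G(15) = mex{2,2,1} = 0
G(16) = mex{3,2,1} = 0
G(17) = mex{1,3,1} = 0
G(18) = mex{3,1,2} = 0
G(19) = mex{0,3,0} = 1
G(20) = mex{0,0,2} = 1
G(21) = mex{0,0,2} = 1
G(22) = mex{0,0,3} = 1
P-positions are exactly the n with G(n) = 0.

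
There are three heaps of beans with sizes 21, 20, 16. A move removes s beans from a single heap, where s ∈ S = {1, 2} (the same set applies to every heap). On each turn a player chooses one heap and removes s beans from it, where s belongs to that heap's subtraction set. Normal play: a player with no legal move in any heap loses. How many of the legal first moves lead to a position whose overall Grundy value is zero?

2

All heaps use S = {1, 2}:
n :  0  1  2  3  4  5  6  7  8  9 10 11 12 13 14 15 16 17 18 19 20 21
G :  0  1  2  0  1  2  0  1  2  0  1  2  0  1  2  0  1  2  0  1  2  0
Heap A: G(21) = 0.
Heap B: G(20) = 2.
Heap C: G(16) = 1.
Combined Grundy value = 0 ⊕ 2 ⊕ 1 = 3.
A winning move leaves total XOR = 0, i.e. changes one component's Grundy value g to g ⊕ X where X is the current total.
Heap A: need g' = 0⊕3 = 3. Options: 21−1→G=2, 21−2→G=1. Hits: 0.
Heap B: need g' = 2⊕3 = 1. Options: 20−1→G=1, 20−2→G=0. Hits: 1.
Heap C: need g' = 1⊕3 = 2. Options: 16−1→G=0, 16−2→G=2. Hits: 1.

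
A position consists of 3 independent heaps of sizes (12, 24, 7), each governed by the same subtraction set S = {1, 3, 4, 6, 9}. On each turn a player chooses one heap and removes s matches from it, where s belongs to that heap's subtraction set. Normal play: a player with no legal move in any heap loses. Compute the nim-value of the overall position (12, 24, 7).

0

All heaps use S = {1, 3, 4, 6, 9}:
G(0) = 0
G(1) = mex{0} = 1
G(2) = mex{1} = 0
G(3) = mex{0,0} = 1
G(4) = mex{1,1,0} = 2
G(5) = mex{2,0,1} = 3
G(6) = mex{3,1,0,0} = 2
G(7) = mex{2,2,1,1} = 0
G(8) = mex{0,3,2,0} = 1
G(9) = mex{1,2,3,1,0} = 4
G(10) = mex{4,0,2,2,1} = 3
G(11) = mex{3,1,0,3,0} = 2
G(12) = mex{2,4,1,2,1} = 0
G(13) = mex{0,3,4,0,2} = 1
G(14) = mex{1,2,3,1,3} = 0
G(15) = mex{0,0,2,4,2} = 1
G(16) = mex{1,1,0,3,0} = 2
G(17) = mex{2,0,1,2,1} = 3
G(18) = mex{3,1,0,0,4} = 2
G(19) = mex{2,2,1,1,3} = 0
G(20) = mex{0,3,2,0,2} = 1
G(21) = mex{1,2,3,1,0} = 4
G(22) = mex{4,0,2,2,1} = 3
G(23) = mex{3,1,0,3,0} = 2
G(24) = mex{2,4,1,2,1} = 0
Heap A: G(12) = 0.
Heap B: G(24) = 0.
Heap C: G(7) = 0.
Combined Grundy value = 0 ⊕ 0 ⊕ 0 = 0.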